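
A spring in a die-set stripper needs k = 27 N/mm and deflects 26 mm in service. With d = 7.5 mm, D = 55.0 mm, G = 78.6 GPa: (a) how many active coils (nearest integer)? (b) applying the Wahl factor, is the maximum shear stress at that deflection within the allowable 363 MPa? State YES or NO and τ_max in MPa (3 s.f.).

N_a = Gd⁴/(8D³k) = (78.6×10³)(7.5⁴)/(8·55.0³·27) = 6.92 → N_a = 7
Actual rate k = Gd⁴/(8D³·7) = 26.693 N/mm
Working load F = kδ = 26.693·26 = 694.01 N
C = 55.0/7.5 = 7.3333; K_W = (4C−1)/(4C−4)+0.615/C = 1.2023
τ_max = K_W·8FD/(πd³) = 1.2023·230.4 = 277.01 MPa
τ_max ≤ 363 MPa → acceptable

(a) 7 coils; (b) YES, τ_max = 277 MPa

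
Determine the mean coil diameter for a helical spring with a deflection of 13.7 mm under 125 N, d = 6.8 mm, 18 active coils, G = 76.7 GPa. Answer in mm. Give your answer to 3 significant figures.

Required rate k = F/δ = 125/13.7 = 9.1241 N/mm
D = (Gd⁴/(8N_a·k))^(1/3) = (76.7×10³·6.8⁴/(8·18·9.1241))^(1/3)
  = (124819)^(1/3) = 49.9758 mm

50.0 mm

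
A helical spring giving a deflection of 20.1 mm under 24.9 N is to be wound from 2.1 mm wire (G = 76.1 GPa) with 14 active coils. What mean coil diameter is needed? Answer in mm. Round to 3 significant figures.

22.0 mm

Required rate k = F/δ = 24.9/20.1 = 1.2388 N/mm
D = (Gd⁴/(8N_a·k))^(1/3) = (76.1×10³·2.1⁴/(8·14·1.2388))^(1/3)
  = (10667)^(1/3) = 22.0130 mm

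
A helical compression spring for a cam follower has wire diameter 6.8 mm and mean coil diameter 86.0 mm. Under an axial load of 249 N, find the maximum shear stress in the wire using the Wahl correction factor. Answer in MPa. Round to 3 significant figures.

Spring index C = D/d = 86.0/6.8 = 12.6471
K_W = (4C−1)/(4C−4) + 0.615/C = 49.588/46.588 + 0.0486 = 1.1130
τ₀ = 8FD/(πd³) = 8·249·86.0/(π·6.8³) = 171312/987.82 = 173.42 MPa
τ_max = K·τ₀ = 1.1130 × 173.42 = 193.03 MPa

193 MPa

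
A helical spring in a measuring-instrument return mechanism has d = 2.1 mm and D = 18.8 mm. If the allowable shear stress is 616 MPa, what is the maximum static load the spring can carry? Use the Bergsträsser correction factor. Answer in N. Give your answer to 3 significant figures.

103 N

C = D/d = 18.8/2.1 = 8.9524
K_B = (4C+2)/(4C−3) = 37.810/32.810 = 1.1524
τ_max = K·8FD/(πd³) → F_max = τ_allow·πd³/(8DK)
F_max = 616·π·2.1³/(8·18.8·1.1524) = 17922/173.32 = 103.4 N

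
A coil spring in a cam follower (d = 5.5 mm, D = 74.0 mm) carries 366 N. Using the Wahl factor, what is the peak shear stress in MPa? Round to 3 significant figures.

Spring index C = D/d = 74.0/5.5 = 13.4545
K_W = (4C−1)/(4C−4) + 0.615/C = 52.818/49.818 + 0.0457 = 1.1059
τ₀ = 8FD/(πd³) = 8·366·74.0/(π·5.5³) = 216672/522.68 = 414.54 MPa
τ_max = K·τ₀ = 1.1059 × 414.54 = 458.45 MPa

458 MPa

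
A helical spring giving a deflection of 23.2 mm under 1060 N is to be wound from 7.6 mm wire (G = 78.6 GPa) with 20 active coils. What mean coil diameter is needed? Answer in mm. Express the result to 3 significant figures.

33.0 mm

Required rate k = F/δ = 1060/23.2 = 45.69 N/mm
D = (Gd⁴/(8N_a·k))^(1/3) = (78.6×10³·7.6⁴/(8·20·45.69))^(1/3)
  = (35870.6)^(1/3) = 32.9797 mm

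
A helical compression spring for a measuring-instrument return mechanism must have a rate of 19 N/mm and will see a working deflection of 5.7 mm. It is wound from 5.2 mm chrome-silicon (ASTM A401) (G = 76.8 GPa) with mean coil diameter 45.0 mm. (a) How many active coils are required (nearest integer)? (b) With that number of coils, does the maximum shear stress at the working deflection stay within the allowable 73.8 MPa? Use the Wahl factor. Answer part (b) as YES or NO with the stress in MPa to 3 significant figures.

N_a = Gd⁴/(8D³k) = (76.8×10³)(5.2⁴)/(8·45.0³·19) = 4.054 → N_a = 4
Actual rate k = Gd⁴/(8D³·4) = 19.257 N/mm
Working load F = kδ = 19.257·5.7 = 109.76 N
C = 45.0/5.2 = 8.6538; K_W = (4C−1)/(4C−4)+0.615/C = 1.1691
τ_max = K_W·8FD/(πd³) = 1.1691·89.455 = 104.58 MPa
τ_max > 73.8 MPa → exceeds allowable

(a) 4 coils; (b) NO, τ_max = 105 MPa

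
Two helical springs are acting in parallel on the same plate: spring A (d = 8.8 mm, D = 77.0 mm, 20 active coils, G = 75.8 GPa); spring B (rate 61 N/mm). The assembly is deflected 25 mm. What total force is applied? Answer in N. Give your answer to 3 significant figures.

1680 N

k_A = Gd⁴/(8D³N_a) = (75.8×10³)(8.8⁴)/(8·77.0³·20) = 6.2231 N/mm
Parallel: k_eq = 6.2231 + 61 = 67.223 N/mm
F = k_eq·δ = 67.223·25 = 1680.6 N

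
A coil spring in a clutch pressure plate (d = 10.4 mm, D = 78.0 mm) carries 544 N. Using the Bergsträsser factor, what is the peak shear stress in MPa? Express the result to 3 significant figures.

114 MPa

Spring index C = D/d = 78.0/10.4 = 7.5000
K_B = (4C+2)/(4C−3) = 32.000/27.000 = 1.1852
τ₀ = 8FD/(πd³) = 8·544·78.0/(π·10.4³) = 339456/3533.9 = 96.058 MPa
τ_max = K·τ₀ = 1.1852 × 96.058 = 113.85 MPa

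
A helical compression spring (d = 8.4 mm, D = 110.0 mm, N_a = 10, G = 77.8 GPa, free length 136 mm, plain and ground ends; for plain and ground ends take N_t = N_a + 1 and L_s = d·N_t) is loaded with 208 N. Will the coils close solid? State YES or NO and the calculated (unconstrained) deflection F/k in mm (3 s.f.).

YES, δ = 57.2 mm

k = Gd⁴/(8D³N_a) = (77.8×10³)(8.4⁴)/(8·110.0³·10) = 3.6377 N/mm
N_t = 11; L_s = 8.4·11 = 92.4 mm; δ_solid = L₀ − L_s = 136 − 92.4 = 43.6 mm
δ = F/k = 208/3.6377 = 57.179 mm
δ ≥ δ_solid → spring goes solid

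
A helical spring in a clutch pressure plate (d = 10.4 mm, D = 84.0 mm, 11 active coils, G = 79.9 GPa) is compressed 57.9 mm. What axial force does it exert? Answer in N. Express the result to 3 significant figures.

1040 N

k = Gd⁴/(8D³N_a) = (79.9×10³)(10.4⁴)/(8·84.0³·11) = 17.921 N/mm
F = k·δ = 17.921 × 57.9 = 1037.6 N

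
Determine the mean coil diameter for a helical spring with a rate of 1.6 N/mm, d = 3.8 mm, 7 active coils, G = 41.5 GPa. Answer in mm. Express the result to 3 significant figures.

45.9 mm

D = (Gd⁴/(8N_a·k))^(1/3) = (41.5×10³·3.8⁴/(8·7·1.6))^(1/3)
  = (96577.2)^(1/3) = 45.8801 mm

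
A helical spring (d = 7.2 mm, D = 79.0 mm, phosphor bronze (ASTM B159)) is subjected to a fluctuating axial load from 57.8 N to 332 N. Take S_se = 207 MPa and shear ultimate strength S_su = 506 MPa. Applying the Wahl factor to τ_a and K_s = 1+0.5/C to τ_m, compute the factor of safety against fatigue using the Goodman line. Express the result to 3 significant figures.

1.61

C = D/d = 79.0/7.2 = 10.9722; K_W = (4C−1)/(4C−4)+0.615/C = 1.1313; K_s = 1+0.5/C = 1.0456
F_a = (F_max−F_min)/2 = 137.1 N; F_m = (F_max+F_min)/2 = 194.9 N
τ_a = K_W·8F_aD/(πd³) = 1.1313 × 73.894 = 83.593 MPa
τ_m = K_s·8F_mD/(πd³) = 1.0456 × 105.05 = 109.83 MPa
Goodman: 1/n_f = τ_a/S_se + τ_m/S_su = 83.593/207 + 109.83/506 = 0.40383 + 0.21706 = 0.62089
n_f = 1/0.62089 = 1.611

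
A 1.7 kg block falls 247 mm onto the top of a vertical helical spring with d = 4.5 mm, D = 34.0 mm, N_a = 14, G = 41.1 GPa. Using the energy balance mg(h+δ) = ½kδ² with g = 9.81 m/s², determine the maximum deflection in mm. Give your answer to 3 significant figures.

50.9 mm

k = Gd⁴/(8D³N_a) = (41.1×10³)(4.5⁴)/(8·34.0³·14) = 3.8286 N/mm
W = mg = 1.7 × 9.81 = 16.677 N
½kδ² − Wδ − Wh = 0 → δ = (W + √(W² + 2kWh))/k
δ = (16.677 + √(278.12 + 31541.5))/3.8286 = (16.677 + 178.38)/3.8286 = 50.948 mm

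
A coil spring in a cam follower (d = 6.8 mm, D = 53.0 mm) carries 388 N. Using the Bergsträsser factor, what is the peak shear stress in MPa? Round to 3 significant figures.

Spring index C = D/d = 53.0/6.8 = 7.7941
K_B = (4C+2)/(4C−3) = 33.176/28.176 = 1.1775
τ₀ = 8FD/(πd³) = 8·388·53.0/(π·6.8³) = 164512/987.82 = 166.54 MPa
τ_max = K·τ₀ = 1.1775 × 166.54 = 196.09 MPa

196 MPa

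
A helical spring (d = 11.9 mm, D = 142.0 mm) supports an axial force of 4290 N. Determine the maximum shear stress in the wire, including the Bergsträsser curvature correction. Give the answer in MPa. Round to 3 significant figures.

Spring index C = D/d = 142.0/11.9 = 11.9328
K_B = (4C+2)/(4C−3) = 49.731/44.731 = 1.1118
τ₀ = 8FD/(πd³) = 8·4290·142.0/(π·11.9³) = 4.87344e+06/5294.1 = 920.54 MPa
τ_max = K·τ₀ = 1.1118 × 920.54 = 1023.4 MPa

1020 MPa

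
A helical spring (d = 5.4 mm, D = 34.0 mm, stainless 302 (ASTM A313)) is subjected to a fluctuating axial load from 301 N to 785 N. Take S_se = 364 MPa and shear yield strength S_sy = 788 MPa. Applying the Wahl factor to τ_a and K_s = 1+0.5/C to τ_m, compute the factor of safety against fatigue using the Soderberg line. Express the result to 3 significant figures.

1.16

C = D/d = 34.0/5.4 = 6.2963; K_W = (4C−1)/(4C−4)+0.615/C = 1.2393; K_s = 1+0.5/C = 1.0794
F_a = (F_max−F_min)/2 = 242 N; F_m = (F_max+F_min)/2 = 543 N
τ_a = K_W·8F_aD/(πd³) = 1.2393 × 133.06 = 164.9 MPa
τ_m = K_s·8F_mD/(πd³) = 1.0794 × 298.56 = 322.27 MPa
Soderberg: 1/n_f = τ_a/S_se + τ_m/S_sy = 164.9/364 + 322.27/788 = 0.45303 + 0.40898 = 0.862
n_f = 1/0.862 = 1.16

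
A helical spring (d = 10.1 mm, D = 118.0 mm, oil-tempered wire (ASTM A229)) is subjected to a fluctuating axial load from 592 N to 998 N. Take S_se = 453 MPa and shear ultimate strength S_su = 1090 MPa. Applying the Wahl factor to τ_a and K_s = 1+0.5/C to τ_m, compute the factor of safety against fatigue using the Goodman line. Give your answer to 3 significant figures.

2.71

C = D/d = 118.0/10.1 = 11.6832; K_W = (4C−1)/(4C−4)+0.615/C = 1.1228; K_s = 1+0.5/C = 1.0428
F_a = (F_max−F_min)/2 = 203 N; F_m = (F_max+F_min)/2 = 795 N
τ_a = K_W·8F_aD/(πd³) = 1.1228 × 59.204 = 66.477 MPa
τ_m = K_s·8F_mD/(πd³) = 1.0428 × 231.86 = 241.78 MPa
Goodman: 1/n_f = τ_a/S_se + τ_m/S_su = 66.477/453 + 241.78/1090 = 0.14675 + 0.22182 = 0.36857
n_f = 1/0.36857 = 2.713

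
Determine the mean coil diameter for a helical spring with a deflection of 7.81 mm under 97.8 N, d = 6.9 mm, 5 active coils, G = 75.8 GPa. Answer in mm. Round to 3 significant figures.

Required rate k = F/δ = 97.8/7.81 = 12.522 N/mm
D = (Gd⁴/(8N_a·k))^(1/3) = (75.8×10³·6.9⁴/(8·5·12.522))^(1/3)
  = (343019)^(1/3) = 70.0013 mm

70.0 mm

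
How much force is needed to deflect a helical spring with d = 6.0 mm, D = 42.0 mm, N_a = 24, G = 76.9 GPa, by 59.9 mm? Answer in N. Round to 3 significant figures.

420 N

k = Gd⁴/(8D³N_a) = (76.9×10³)(6.0⁴)/(8·42.0³·24) = 7.0062 N/mm
F = k·δ = 7.0062 × 59.9 = 419.67 N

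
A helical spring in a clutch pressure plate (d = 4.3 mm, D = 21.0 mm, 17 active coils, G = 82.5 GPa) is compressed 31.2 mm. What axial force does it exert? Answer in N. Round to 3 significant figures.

699 N

k = Gd⁴/(8D³N_a) = (82.5×10³)(4.3⁴)/(8·21.0³·17) = 22.394 N/mm
F = k·δ = 22.394 × 31.2 = 698.69 N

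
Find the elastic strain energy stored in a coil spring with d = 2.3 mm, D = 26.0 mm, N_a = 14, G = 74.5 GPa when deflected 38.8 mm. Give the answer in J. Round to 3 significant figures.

k = Gd⁴/(8D³N_a) = (74.5×10³)(2.3⁴)/(8·26.0³·14) = 1.0591 N/mm
U = ½kδ² = 0.5 × 1.0591 × 38.8² = 797.19 N·mm = 0.79719 J

0.797 J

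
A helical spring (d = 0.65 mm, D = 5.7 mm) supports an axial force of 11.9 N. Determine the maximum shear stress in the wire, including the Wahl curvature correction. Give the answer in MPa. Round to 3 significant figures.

Spring index C = D/d = 5.7/0.65 = 8.7692
K_W = (4C−1)/(4C−4) + 0.615/C = 34.077/31.077 + 0.0701 = 1.1667
τ₀ = 8FD/(πd³) = 8·11.9·5.7/(π·0.65³) = 542.64/0.86276 = 628.96 MPa
τ_max = K·τ₀ = 1.1667 × 628.96 = 733.78 MPa

734 MPa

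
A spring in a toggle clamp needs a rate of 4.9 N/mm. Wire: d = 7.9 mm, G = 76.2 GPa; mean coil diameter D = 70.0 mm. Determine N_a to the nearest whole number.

N_a = Gd⁴/(8D³k) = (76.2×10³ × 7.9⁴)/(8 × 70.0³ × 4.9)
    = 2.968e+08 / 1.34456e+07 = 22.07 → 22 coils

22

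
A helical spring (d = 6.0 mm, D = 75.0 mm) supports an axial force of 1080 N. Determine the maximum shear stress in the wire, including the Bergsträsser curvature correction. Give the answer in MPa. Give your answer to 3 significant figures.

Spring index C = D/d = 75.0/6.0 = 12.5000
K_B = (4C+2)/(4C−3) = 52.000/47.000 = 1.1064
τ₀ = 8FD/(πd³) = 8·1080·75.0/(π·6.0³) = 648000/678.58 = 954.93 MPa
τ_max = K·τ₀ = 1.1064 × 954.93 = 1056.5 MPa

1060 MPa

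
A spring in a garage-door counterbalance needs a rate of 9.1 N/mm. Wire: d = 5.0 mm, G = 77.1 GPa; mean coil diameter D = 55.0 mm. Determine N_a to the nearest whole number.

4

N_a = Gd⁴/(8D³k) = (77.1×10³ × 5.0⁴)/(8 × 55.0³ × 9.1)
    = 4.81875e+07 / 1.21121e+07 = 3.978 → 4 coils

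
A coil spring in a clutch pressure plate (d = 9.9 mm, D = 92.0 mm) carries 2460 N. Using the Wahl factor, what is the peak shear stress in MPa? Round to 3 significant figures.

Spring index C = D/d = 92.0/9.9 = 9.2929
K_W = (4C−1)/(4C−4) + 0.615/C = 36.172/33.172 + 0.0662 = 1.1566
τ₀ = 8FD/(πd³) = 8·2460·92.0/(π·9.9³) = 1.81056e+06/3048.3 = 593.96 MPa
τ_max = K·τ₀ = 1.1566 × 593.96 = 686.99 MPa

687 MPa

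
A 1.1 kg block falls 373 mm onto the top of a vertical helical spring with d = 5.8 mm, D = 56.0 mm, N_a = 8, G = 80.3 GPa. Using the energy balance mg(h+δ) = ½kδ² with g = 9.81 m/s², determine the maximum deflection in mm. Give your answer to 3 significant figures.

k = Gd⁴/(8D³N_a) = (80.3×10³)(5.8⁴)/(8·56.0³·8) = 8.0851 N/mm
W = mg = 1.1 × 9.81 = 10.791 N
½kδ² − Wδ − Wh = 0 → δ = (W + √(W² + 2kWh))/k
δ = (10.791 + √(116.45 + 65085.5))/8.0851 = (10.791 + 255.35)/8.0851 = 32.917 mm

32.9 mm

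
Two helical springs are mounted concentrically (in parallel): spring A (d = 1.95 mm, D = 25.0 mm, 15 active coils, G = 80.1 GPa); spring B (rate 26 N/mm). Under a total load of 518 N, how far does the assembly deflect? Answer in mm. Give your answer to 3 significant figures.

k_A = Gd⁴/(8D³N_a) = (80.1×10³)(1.95⁴)/(8·25.0³·15) = 0.61769 N/mm
Parallel: k_eq = 0.61769 + 26 = 26.618 N/mm
δ = F/k_eq = 518/26.618 = 19.461 mm

19.5 mm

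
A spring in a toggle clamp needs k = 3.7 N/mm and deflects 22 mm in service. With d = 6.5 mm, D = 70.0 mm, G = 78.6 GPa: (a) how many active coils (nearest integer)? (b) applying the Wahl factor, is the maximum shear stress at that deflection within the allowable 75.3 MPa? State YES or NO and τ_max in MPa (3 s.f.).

N_a = Gd⁴/(8D³k) = (78.6×10³)(6.5⁴)/(8·70.0³·3.7) = 13.82 → N_a = 14
Actual rate k = Gd⁴/(8D³·14) = 3.6523 N/mm
Working load F = kδ = 3.6523·22 = 80.35 N
C = 70.0/6.5 = 10.7692; K_W = (4C−1)/(4C−4)+0.615/C = 1.1339
τ_max = K_W·8FD/(πd³) = 1.1339·52.154 = 59.136 MPa
τ_max ≤ 75.3 MPa → acceptable

(a) 14 coils; (b) YES, τ_max = 59.1 MPa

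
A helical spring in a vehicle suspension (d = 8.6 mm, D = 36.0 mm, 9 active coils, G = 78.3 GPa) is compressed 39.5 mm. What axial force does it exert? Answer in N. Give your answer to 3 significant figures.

5040 N

k = Gd⁴/(8D³N_a) = (78.3×10³)(8.6⁴)/(8·36.0³·9) = 127.5 N/mm
F = k·δ = 127.5 × 39.5 = 5036.3 N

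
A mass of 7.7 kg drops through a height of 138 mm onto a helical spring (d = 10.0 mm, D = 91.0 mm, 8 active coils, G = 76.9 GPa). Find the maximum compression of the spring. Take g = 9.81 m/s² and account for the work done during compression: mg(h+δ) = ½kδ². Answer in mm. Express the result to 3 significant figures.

41.2 mm

k = Gd⁴/(8D³N_a) = (76.9×10³)(10.0⁴)/(8·91.0³·8) = 15.945 N/mm
W = mg = 7.7 × 9.81 = 75.537 N
½kδ² − Wδ − Wh = 0 → δ = (W + √(W² + 2kWh))/k
δ = (75.537 + √(5705.8 + 332423))/15.945 = (75.537 + 581.49)/15.945 = 41.206 mm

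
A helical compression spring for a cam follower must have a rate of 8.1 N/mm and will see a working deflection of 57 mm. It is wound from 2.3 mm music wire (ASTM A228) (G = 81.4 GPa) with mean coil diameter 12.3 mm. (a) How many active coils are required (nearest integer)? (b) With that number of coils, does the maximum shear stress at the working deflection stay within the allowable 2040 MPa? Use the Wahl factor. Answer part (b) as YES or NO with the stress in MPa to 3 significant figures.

(a) 19 coils; (b) YES, τ_max = 1520 MPa

N_a = Gd⁴/(8D³k) = (81.4×10³)(2.3⁴)/(8·12.3³·8.1) = 18.89 → N_a = 19
Actual rate k = Gd⁴/(8D³·19) = 8.0534 N/mm
Working load F = kδ = 8.0534·57 = 459.04 N
C = 12.3/2.3 = 5.3478; K_W = (4C−1)/(4C−4)+0.615/C = 1.2875
τ_max = K_W·8FD/(πd³) = 1.2875·1181.7 = 1521.5 MPa
τ_max ≤ 2040 MPa → acceptable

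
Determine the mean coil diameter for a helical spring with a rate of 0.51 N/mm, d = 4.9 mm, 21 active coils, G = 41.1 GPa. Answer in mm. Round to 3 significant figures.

D = (Gd⁴/(8N_a·k))^(1/3) = (41.1×10³·4.9⁴/(8·21·0.51))^(1/3)
  = (276533)^(1/3) = 65.1502 mm

65.2 mm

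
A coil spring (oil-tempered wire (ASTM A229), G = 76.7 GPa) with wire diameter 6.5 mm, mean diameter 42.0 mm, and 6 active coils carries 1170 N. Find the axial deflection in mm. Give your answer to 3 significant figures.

30.4 mm

k = Gd⁴/(8D³N_a) = (76.7×10³)(6.5⁴)/(8·42.0³·6) = 38.5 N/mm
δ = F/k = 1170 / 38.5 = 30.39 mm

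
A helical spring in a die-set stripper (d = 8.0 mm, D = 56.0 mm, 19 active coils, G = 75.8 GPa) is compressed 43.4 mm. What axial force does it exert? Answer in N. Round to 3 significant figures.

505 N

k = Gd⁴/(8D³N_a) = (75.8×10³)(8.0⁴)/(8·56.0³·19) = 11.631 N/mm
F = k·δ = 11.631 × 43.4 = 504.79 N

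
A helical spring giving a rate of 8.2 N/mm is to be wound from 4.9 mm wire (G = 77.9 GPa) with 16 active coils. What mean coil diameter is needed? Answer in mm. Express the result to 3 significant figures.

35.0 mm

D = (Gd⁴/(8N_a·k))^(1/3) = (77.9×10³·4.9⁴/(8·16·8.2))^(1/3)
  = (42785.6)^(1/3) = 34.9757 mm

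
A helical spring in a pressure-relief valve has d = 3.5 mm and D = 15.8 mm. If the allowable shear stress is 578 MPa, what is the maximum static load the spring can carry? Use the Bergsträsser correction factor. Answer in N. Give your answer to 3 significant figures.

C = D/d = 15.8/3.5 = 4.5143
K_B = (4C+2)/(4C−3) = 20.057/15.057 = 1.3321
τ_max = K·8FD/(πd³) → F_max = τ_allow·πd³/(8DK)
F_max = 578·π·3.5³/(8·15.8·1.3321) = 77854/168.37 = 462.39 N

462 N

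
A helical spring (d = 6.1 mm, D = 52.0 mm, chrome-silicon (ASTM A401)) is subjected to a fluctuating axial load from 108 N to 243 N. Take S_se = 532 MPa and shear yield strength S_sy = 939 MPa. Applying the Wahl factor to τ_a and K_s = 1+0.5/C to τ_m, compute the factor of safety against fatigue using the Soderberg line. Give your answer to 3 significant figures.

C = D/d = 52.0/6.1 = 8.5246; K_W = (4C−1)/(4C−4)+0.615/C = 1.1718; K_s = 1+0.5/C = 1.0587
F_a = (F_max−F_min)/2 = 67.5 N; F_m = (F_max+F_min)/2 = 175.5 N
τ_a = K_W·8F_aD/(πd³) = 1.1718 × 39.378 = 46.144 MPa
τ_m = K_s·8F_mD/(πd³) = 1.0587 × 102.38 = 108.39 MPa
Soderberg: 1/n_f = τ_a/S_se + τ_m/S_sy = 46.144/532 + 108.39/939 = 0.08674 + 0.11543 = 0.20217
n_f = 1/0.20217 = 4.946

4.95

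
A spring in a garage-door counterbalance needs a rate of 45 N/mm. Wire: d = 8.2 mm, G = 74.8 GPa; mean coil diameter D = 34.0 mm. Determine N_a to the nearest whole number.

24

N_a = Gd⁴/(8D³k) = (74.8×10³ × 8.2⁴)/(8 × 34.0³ × 45)
    = 3.38187e+08 / 1.41494e+07 = 23.9 → 24 coils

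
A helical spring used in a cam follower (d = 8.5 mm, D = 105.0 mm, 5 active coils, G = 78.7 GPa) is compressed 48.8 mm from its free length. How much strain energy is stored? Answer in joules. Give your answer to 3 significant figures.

k = Gd⁴/(8D³N_a) = (78.7×10³)(8.5⁴)/(8·105.0³·5) = 8.872 N/mm
U = ½kδ² = 0.5 × 8.872 × 48.8² = 10564 N·mm = 10.564 J

10.6 J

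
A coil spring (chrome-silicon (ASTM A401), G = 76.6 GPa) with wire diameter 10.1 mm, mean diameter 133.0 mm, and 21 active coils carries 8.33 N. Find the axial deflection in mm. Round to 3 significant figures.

4.13 mm

k = Gd⁴/(8D³N_a) = (76.6×10³)(10.1⁴)/(8·133.0³·21) = 2.0167 N/mm
δ = F/k = 8.33 / 2.0167 = 4.1304 mm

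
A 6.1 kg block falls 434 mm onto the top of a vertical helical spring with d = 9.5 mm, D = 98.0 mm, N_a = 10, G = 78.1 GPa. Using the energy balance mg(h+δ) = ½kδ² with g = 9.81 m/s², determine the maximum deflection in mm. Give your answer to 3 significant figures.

k = Gd⁴/(8D³N_a) = (78.1×10³)(9.5⁴)/(8·98.0³·10) = 8.4485 N/mm
W = mg = 6.1 × 9.81 = 59.841 N
½kδ² − Wδ − Wh = 0 → δ = (W + √(W² + 2kWh))/k
δ = (59.841 + √(3580.9 + 438829))/8.4485 = (59.841 + 665.14)/8.4485 = 85.812 mm

85.8 mm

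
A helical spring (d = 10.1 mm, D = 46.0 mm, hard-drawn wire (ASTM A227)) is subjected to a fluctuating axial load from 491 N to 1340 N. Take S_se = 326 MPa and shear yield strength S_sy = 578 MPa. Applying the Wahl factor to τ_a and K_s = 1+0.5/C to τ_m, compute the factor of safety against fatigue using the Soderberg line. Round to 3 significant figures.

2.51

C = D/d = 46.0/10.1 = 4.5545; K_W = (4C−1)/(4C−4)+0.615/C = 1.3460; K_s = 1+0.5/C = 1.1098
F_a = (F_max−F_min)/2 = 424.5 N; F_m = (F_max+F_min)/2 = 915.5 N
τ_a = K_W·8F_aD/(πd³) = 1.3460 × 48.263 = 64.963 MPa
τ_m = K_s·8F_mD/(πd³) = 1.1098 × 104.09 = 115.51 MPa
Soderberg: 1/n_f = τ_a/S_se + τ_m/S_sy = 64.963/326 + 115.51/578 = 0.19927 + 0.19985 = 0.39912
n_f = 1/0.39912 = 2.505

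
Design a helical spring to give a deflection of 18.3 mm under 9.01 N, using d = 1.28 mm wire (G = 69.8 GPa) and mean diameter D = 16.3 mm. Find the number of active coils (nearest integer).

11

Required rate k = F/δ = 9.01/18.3 = 0.49235 N/mm
N_a = Gd⁴/(8D³k) = (69.8×10³ × 1.28⁴)/(8 × 16.3³ × 0.49235)
    = 187368 / 17057.9 = 10.98 → 11 coils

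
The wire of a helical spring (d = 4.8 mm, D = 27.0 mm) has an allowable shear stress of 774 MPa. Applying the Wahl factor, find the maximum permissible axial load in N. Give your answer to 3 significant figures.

979 N

C = D/d = 27.0/4.8 = 5.6250
K_W = (4C−1)/(4C−4) + 0.615/C = 21.500/18.500 + 0.1093 = 1.2715
τ_max = K·8FD/(πd³) → F_max = τ_allow·πd³/(8DK)
F_max = 774·π·4.8³/(8·27.0·1.2715) = 2.6891e+05/274.64 = 979.14 N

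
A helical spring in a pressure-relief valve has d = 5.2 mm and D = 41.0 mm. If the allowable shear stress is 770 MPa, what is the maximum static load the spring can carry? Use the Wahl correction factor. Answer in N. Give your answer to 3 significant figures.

C = D/d = 41.0/5.2 = 7.8846
K_W = (4C−1)/(4C−4) + 0.615/C = 30.538/27.538 + 0.0780 = 1.1869
τ_max = K·8FD/(πd³) → F_max = τ_allow·πd³/(8DK)
F_max = 770·π·5.2³/(8·41.0·1.1869) = 3.4013e+05/389.32 = 873.67 N

874 N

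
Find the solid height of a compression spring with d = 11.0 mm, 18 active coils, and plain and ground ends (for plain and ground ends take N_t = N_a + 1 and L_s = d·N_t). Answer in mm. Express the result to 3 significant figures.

209 mm

plain and ground ends: N_t = N_a + 1 = 18 + 1 = 19
L_s = d·N_t = 11.0 × 19 = 209 mm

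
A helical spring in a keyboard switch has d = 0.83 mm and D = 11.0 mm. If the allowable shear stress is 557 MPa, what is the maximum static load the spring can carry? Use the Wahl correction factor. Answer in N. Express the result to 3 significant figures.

C = D/d = 11.0/0.83 = 13.2530
K_W = (4C−1)/(4C−4) + 0.615/C = 52.012/49.012 + 0.0464 = 1.1076
τ_max = K·8FD/(πd³) → F_max = τ_allow·πd³/(8DK)
F_max = 557·π·0.83³/(8·11.0·1.1076) = 1000.6/97.47 = 10.265 N

10.3 N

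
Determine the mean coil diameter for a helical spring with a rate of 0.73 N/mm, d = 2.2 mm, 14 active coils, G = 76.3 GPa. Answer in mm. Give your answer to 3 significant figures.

D = (Gd⁴/(8N_a·k))^(1/3) = (76.3×10³·2.2⁴/(8·14·0.73))^(1/3)
  = (21861.2)^(1/3) = 27.9613 mm

28.0 mm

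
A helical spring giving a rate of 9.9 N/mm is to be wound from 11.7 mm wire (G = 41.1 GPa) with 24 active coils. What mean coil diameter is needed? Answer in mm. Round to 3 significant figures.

74.0 mm

D = (Gd⁴/(8N_a·k))^(1/3) = (41.1×10³·11.7⁴/(8·24·9.9))^(1/3)
  = (405181)^(1/3) = 73.9974 mm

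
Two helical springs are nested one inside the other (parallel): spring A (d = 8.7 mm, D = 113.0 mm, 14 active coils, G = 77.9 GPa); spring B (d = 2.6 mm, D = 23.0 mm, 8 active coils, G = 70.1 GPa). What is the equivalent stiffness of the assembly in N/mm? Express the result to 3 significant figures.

k_A = Gd⁴/(8D³N_a) = (77.9×10³)(8.7⁴)/(8·113.0³·14) = 2.7616 N/mm
k_B = Gd⁴/(8D³N_a) = (70.1×10³)(2.6⁴)/(8·23.0³·8) = 4.1138 N/mm
Parallel: k_eq = 2.7616 + 4.1138 = 6.8754 N/mm

6.88 N/mm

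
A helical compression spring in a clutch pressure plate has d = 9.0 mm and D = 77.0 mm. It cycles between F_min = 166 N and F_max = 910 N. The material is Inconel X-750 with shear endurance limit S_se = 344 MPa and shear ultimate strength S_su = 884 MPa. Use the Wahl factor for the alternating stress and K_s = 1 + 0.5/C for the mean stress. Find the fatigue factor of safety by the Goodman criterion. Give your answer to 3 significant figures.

C = D/d = 77.0/9.0 = 8.5556; K_W = (4C−1)/(4C−4)+0.615/C = 1.1711; K_s = 1+0.5/C = 1.0584
F_a = (F_max−F_min)/2 = 372 N; F_m = (F_max+F_min)/2 = 538 N
τ_a = K_W·8F_aD/(πd³) = 1.1711 × 100.06 = 117.18 MPa
τ_m = K_s·8F_mD/(πd³) = 1.0584 × 144.71 = 153.16 MPa
Goodman: 1/n_f = τ_a/S_se + τ_m/S_su = 117.18/344 + 153.16/884 = 0.34064 + 0.17326 = 0.5139
n_f = 1/0.5139 = 1.946

1.95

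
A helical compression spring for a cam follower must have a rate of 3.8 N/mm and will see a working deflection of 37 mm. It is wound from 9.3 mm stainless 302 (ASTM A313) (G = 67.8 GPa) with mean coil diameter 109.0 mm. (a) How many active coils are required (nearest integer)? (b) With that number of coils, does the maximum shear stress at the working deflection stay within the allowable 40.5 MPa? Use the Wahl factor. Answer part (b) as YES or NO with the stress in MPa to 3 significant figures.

(a) 13 coils; (b) NO, τ_max = 54.0 MPa

N_a = Gd⁴/(8D³k) = (67.8×10³)(9.3⁴)/(8·109.0³·3.8) = 12.88 → N_a = 13
Actual rate k = Gd⁴/(8D³·13) = 3.7657 N/mm
Working load F = kδ = 3.7657·37 = 139.33 N
C = 109.0/9.3 = 11.7204; K_W = (4C−1)/(4C−4)+0.615/C = 1.1224
τ_max = K_W·8FD/(πd³) = 1.1224·48.08 = 53.967 MPa
τ_max > 40.5 MPa → exceeds allowable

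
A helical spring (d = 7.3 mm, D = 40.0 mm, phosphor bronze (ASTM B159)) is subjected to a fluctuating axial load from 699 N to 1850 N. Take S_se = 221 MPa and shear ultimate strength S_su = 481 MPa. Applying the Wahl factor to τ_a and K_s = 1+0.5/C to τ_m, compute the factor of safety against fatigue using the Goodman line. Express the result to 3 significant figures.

0.614

C = D/d = 40.0/7.3 = 5.4795; K_W = (4C−1)/(4C−4)+0.615/C = 1.2797; K_s = 1+0.5/C = 1.0913
F_a = (F_max−F_min)/2 = 575.5 N; F_m = (F_max+F_min)/2 = 1274.5 N
τ_a = K_W·8F_aD/(πd³) = 1.2797 × 150.69 = 192.83 MPa
τ_m = K_s·8F_mD/(πd³) = 1.0913 × 333.71 = 364.16 MPa
Goodman: 1/n_f = τ_a/S_se + τ_m/S_su = 192.83/221 + 364.16/481 = 0.87253 + 0.75710 = 1.6296
n_f = 1/1.6296 = 0.6136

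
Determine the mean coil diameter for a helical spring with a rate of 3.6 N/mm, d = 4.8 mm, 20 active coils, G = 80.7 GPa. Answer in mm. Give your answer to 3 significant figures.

42.1 mm

D = (Gd⁴/(8N_a·k))^(1/3) = (80.7×10³·4.8⁴/(8·20·3.6))^(1/3)
  = (74373.1)^(1/3) = 42.0538 mm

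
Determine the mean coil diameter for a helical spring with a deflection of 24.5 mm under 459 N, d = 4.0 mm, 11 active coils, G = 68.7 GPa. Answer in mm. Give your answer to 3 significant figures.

Required rate k = F/δ = 459/24.5 = 18.735 N/mm
D = (Gd⁴/(8N_a·k))^(1/3) = (68.7×10³·4.0⁴/(8·11·18.735))^(1/3)
  = (10667.6)^(1/3) = 22.0135 mm

22.0 mm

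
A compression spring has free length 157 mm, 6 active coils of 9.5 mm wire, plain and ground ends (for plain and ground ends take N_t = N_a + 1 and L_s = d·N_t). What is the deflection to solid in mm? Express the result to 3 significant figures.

90.5 mm

N_t = 7; L_s = 9.5·7 = 66.5 mm
δ_solid = L₀ − L_s = 157 − 66.5 = 90.5 mm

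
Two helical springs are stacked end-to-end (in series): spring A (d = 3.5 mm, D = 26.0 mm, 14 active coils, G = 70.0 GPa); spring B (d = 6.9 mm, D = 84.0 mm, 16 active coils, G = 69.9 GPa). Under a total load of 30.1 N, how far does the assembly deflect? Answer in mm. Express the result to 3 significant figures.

k_A = Gd⁴/(8D³N_a) = (70.0×10³)(3.5⁴)/(8·26.0³·14) = 5.3362 N/mm
k_B = Gd⁴/(8D³N_a) = (69.9×10³)(6.9⁴)/(8·84.0³·16) = 2.0885 N/mm
Series: 1/k_eq = 1/5.3362 + 1/2.0885 = 0.66622; k_eq = 1.501 N/mm
δ = F/k_eq = 30.1/1.501 = 20.053 mm

20.1 mm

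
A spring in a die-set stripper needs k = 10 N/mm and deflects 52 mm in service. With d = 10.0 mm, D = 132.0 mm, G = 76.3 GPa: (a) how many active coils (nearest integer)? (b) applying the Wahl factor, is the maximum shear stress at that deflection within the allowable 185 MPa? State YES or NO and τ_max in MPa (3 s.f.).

(a) 4 coils; (b) NO, τ_max = 201 MPa

N_a = Gd⁴/(8D³k) = (76.3×10³)(10.0⁴)/(8·132.0³·10) = 4.147 → N_a = 4
Actual rate k = Gd⁴/(8D³·4) = 10.367 N/mm
Working load F = kδ = 10.367·52 = 539.08 N
C = 132.0/10.0 = 13.2000; K_W = (4C−1)/(4C−4)+0.615/C = 1.1081
τ_max = K_W·8FD/(πd³) = 1.1081·181.2 = 200.79 MPa
τ_max > 185 MPa → exceeds allowable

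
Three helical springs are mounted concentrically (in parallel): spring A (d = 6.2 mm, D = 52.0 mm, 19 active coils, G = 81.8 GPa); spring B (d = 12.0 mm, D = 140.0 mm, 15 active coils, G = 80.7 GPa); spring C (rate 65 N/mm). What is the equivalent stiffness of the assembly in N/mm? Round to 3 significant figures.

75.7 N/mm

k_A = Gd⁴/(8D³N_a) = (81.8×10³)(6.2⁴)/(8·52.0³·19) = 5.6554 N/mm
k_B = Gd⁴/(8D³N_a) = (80.7×10³)(12.0⁴)/(8·140.0³·15) = 5.082 N/mm
Parallel: k_eq = 5.6554 + 5.082 + 65 = 75.737 N/mm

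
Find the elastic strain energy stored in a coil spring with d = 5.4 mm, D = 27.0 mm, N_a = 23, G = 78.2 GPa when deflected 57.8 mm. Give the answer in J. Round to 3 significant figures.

30.7 J

k = Gd⁴/(8D³N_a) = (78.2×10³)(5.4⁴)/(8·27.0³·23) = 18.36 N/mm
U = ½kδ² = 0.5 × 18.36 × 57.8² = 30669 N·mm = 30.669 J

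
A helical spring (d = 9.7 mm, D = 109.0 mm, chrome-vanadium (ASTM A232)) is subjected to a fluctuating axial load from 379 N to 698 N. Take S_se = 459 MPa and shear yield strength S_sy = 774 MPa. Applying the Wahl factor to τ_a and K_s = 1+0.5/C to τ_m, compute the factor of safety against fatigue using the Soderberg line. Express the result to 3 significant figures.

2.94

C = D/d = 109.0/9.7 = 11.2371; K_W = (4C−1)/(4C−4)+0.615/C = 1.1280; K_s = 1+0.5/C = 1.0445
F_a = (F_max−F_min)/2 = 159.5 N; F_m = (F_max+F_min)/2 = 538.5 N
τ_a = K_W·8F_aD/(πd³) = 1.1280 × 48.508 = 54.716 MPa
τ_m = K_s·8F_mD/(πd³) = 1.0445 × 163.77 = 171.06 MPa
Soderberg: 1/n_f = τ_a/S_se + τ_m/S_sy = 54.716/459 + 171.06/774 = 0.11921 + 0.22101 = 0.34021
n_f = 1/0.34021 = 2.939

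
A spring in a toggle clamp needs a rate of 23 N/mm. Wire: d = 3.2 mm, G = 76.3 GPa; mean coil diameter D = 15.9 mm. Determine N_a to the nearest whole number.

11

N_a = Gd⁴/(8D³k) = (76.3×10³ × 3.2⁴)/(8 × 15.9³ × 23)
    = 8.00063e+06 / 739621 = 10.82 → 11 coils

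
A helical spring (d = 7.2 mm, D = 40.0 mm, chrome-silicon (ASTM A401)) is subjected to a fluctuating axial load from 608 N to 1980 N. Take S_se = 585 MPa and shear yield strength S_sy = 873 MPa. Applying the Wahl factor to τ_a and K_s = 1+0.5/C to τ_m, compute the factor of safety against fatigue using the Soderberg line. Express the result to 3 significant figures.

C = D/d = 40.0/7.2 = 5.5556; K_W = (4C−1)/(4C−4)+0.615/C = 1.2753; K_s = 1+0.5/C = 1.0900
F_a = (F_max−F_min)/2 = 686 N; F_m = (F_max+F_min)/2 = 1294 N
τ_a = K_W·8F_aD/(πd³) = 1.2753 × 187.21 = 238.75 MPa
τ_m = K_s·8F_mD/(πd³) = 1.0900 × 353.13 = 384.91 MPa
Soderberg: 1/n_f = τ_a/S_se + τ_m/S_sy = 238.75/585 + 384.91/873 = 0.40813 + 0.44091 = 0.84904
n_f = 1/0.84904 = 1.178

1.18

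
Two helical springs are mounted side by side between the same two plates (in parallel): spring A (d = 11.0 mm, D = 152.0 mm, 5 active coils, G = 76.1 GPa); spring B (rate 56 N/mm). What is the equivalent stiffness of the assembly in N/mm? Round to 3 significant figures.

63.9 N/mm

k_A = Gd⁴/(8D³N_a) = (76.1×10³)(11.0⁴)/(8·152.0³·5) = 7.9317 N/mm
Parallel: k_eq = 7.9317 + 56 = 63.932 N/mm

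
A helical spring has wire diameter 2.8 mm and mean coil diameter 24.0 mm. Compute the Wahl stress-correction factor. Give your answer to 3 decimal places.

1.171

C = D/d = 24.0/2.8 = 8.5714
K_W = (4C−1)/(4C−4) + 0.615/C = 33.286/30.286 + 0.0717 = 1.1708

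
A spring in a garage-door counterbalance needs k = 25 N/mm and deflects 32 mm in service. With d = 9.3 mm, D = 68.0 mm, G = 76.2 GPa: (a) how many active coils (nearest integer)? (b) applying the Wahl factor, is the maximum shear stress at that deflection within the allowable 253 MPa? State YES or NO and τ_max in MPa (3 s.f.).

N_a = Gd⁴/(8D³k) = (76.2×10³)(9.3⁴)/(8·68.0³·25) = 9.064 → N_a = 9
Actual rate k = Gd⁴/(8D³·9) = 25.178 N/mm
Working load F = kδ = 25.178·32 = 805.71 N
C = 68.0/9.3 = 7.3118; K_W = (4C−1)/(4C−4)+0.615/C = 1.2029
τ_max = K_W·8FD/(πd³) = 1.2029·173.45 = 208.65 MPa
τ_max ≤ 253 MPa → acceptable

(a) 9 coils; (b) YES, τ_max = 209 MPa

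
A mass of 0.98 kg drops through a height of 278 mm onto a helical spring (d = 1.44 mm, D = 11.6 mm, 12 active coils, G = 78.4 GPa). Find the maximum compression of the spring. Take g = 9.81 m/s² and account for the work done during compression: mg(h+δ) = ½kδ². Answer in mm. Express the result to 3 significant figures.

53.2 mm

k = Gd⁴/(8D³N_a) = (78.4×10³)(1.44⁴)/(8·11.6³·12) = 2.2497 N/mm
W = mg = 0.98 × 9.81 = 9.6138 N
½kδ² − Wδ − Wh = 0 → δ = (W + √(W² + 2kWh))/k
δ = (9.6138 + √(92.425 + 12025.2))/2.2497 = (9.6138 + 110.08)/2.2497 = 53.205 mm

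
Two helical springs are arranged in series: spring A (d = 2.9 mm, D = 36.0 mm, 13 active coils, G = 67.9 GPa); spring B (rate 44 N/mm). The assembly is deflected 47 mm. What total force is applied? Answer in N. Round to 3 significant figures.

45.5 N

k_A = Gd⁴/(8D³N_a) = (67.9×10³)(2.9⁴)/(8·36.0³·13) = 0.98974 N/mm
Series: 1/k_eq = 1/0.98974 + 1/44 = 1.0331; k_eq = 0.96797 N/mm
F = k_eq·δ = 0.96797·47 = 45.494 N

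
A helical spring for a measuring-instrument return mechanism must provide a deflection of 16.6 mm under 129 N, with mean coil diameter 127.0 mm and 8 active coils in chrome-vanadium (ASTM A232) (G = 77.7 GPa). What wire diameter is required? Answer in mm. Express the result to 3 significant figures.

Required rate k = F/δ = 129/16.6 = 7.7711 N/mm
d = (8D³N_a·k / G)^(1/4) = (8·127.0³·8·7.7711 / (77.7×10³))^0.25
  = (13111)^0.25 = 10.7007 mm

10.7 mm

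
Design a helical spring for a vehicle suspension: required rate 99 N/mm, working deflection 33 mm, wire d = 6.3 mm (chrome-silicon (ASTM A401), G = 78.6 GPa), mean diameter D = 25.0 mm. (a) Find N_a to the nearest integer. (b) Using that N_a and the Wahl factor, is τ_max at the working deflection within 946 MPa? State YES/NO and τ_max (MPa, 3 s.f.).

N_a = Gd⁴/(8D³k) = (78.6×10³)(6.3⁴)/(8·25.0³·99) = 10.01 → N_a = 10
Actual rate k = Gd⁴/(8D³·10) = 99.055 N/mm
Working load F = kδ = 99.055·33 = 3268.8 N
C = 25.0/6.3 = 3.9683; K_W = (4C−1)/(4C−4)+0.615/C = 1.4077
τ_max = K_W·8FD/(πd³) = 1.4077·832.24 = 1171.5 MPa
τ_max > 946 MPa → exceeds allowable

(a) 10 coils; (b) NO, τ_max = 1170 MPa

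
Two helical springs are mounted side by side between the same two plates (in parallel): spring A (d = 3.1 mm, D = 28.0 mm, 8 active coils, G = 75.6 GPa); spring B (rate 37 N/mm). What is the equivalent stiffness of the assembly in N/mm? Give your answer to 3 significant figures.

42.0 N/mm

k_A = Gd⁴/(8D³N_a) = (75.6×10³)(3.1⁴)/(8·28.0³·8) = 4.9695 N/mm
Parallel: k_eq = 4.9695 + 37 = 41.97 N/mm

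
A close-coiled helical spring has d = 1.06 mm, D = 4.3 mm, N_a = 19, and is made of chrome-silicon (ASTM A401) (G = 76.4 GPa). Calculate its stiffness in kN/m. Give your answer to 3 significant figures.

k = Gd⁴/(8D³N_a) = (76.4×10³ × 1.06⁴) / (8 × 4.3³ × 19)
  = 96453.2 / 12085.1 = 7.9812 N/mm

7.98 kN/m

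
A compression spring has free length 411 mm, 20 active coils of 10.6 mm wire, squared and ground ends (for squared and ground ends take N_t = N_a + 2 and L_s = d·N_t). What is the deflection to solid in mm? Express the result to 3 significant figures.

N_t = 22; L_s = 10.6·22 = 233.2 mm
δ_solid = L₀ − L_s = 411 − 233.2 = 177.8 mm

178 mm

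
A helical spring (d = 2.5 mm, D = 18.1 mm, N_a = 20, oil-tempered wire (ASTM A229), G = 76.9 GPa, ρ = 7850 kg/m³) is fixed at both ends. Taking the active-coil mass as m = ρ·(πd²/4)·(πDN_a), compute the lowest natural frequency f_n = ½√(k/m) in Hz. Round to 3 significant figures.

k = Gd⁴/(8D³N_a) = (76.9×10³)(2.5⁴)/(8·18.1³·20) = 3.1661 N/mm = 3166.1 N/m
Wire length L = πDN_a = π·18.1·20 = 1137.3 mm
m = ρ·(πd²/4)·L = 7850 × 4.9087×10⁻⁶ m² × 1.1373 m = 0.043823 kg
f_n = ½√(k/m) = 0.5·√(3166.1/0.043823) = 0.5·√(72249) = 134.4 Hz

134 Hz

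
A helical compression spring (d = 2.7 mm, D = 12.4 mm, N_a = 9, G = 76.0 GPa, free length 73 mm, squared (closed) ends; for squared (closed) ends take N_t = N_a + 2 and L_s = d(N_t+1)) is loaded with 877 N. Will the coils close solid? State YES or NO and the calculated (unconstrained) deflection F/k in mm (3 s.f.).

k = Gd⁴/(8D³N_a) = (76.0×10³)(2.7⁴)/(8·12.4³·9) = 29.422 N/mm
N_t = 11; L_s = 2.7·12 = 32.4 mm; δ_solid = L₀ − L_s = 73 − 32.4 = 40.6 mm
δ = F/k = 877/29.422 = 29.808 mm
δ < δ_solid → spring does not go solid

NO, δ = 29.8 mm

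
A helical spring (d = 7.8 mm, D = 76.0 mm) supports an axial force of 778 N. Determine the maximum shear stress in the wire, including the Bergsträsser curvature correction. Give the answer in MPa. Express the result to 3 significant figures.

361 MPa

Spring index C = D/d = 76.0/7.8 = 9.7436
K_B = (4C+2)/(4C−3) = 40.974/35.974 = 1.1390
τ₀ = 8FD/(πd³) = 8·778·76.0/(π·7.8³) = 473024/1490.8 = 317.28 MPa
τ_max = K·τ₀ = 1.1390 × 317.28 = 361.38 MPa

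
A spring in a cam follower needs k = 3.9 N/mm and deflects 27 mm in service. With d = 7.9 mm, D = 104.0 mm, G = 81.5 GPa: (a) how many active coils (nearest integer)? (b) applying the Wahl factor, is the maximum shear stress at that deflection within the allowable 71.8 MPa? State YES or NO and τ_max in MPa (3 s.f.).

N_a = Gd⁴/(8D³k) = (81.5×10³)(7.9⁴)/(8·104.0³·3.9) = 9.045 → N_a = 9
Actual rate k = Gd⁴/(8D³·9) = 3.9195 N/mm
Working load F = kδ = 3.9195·27 = 105.83 N
C = 104.0/7.9 = 13.1646; K_W = (4C−1)/(4C−4)+0.615/C = 1.1084
τ_max = K_W·8FD/(πd³) = 1.1084·56.845 = 63.005 MPa
τ_max ≤ 71.8 MPa → acceptable

(a) 9 coils; (b) YES, τ_max = 63.0 MPa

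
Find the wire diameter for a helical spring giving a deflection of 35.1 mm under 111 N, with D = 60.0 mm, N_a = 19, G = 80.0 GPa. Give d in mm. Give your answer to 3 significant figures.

Required rate k = F/δ = 111/35.1 = 3.1624 N/mm
d = (8D³N_a·k / G)^(1/4) = (8·60.0³·19·3.1624 / (80.0×10³))^0.25
  = (1297.8)^0.25 = 6.0021 mm

6.00 mm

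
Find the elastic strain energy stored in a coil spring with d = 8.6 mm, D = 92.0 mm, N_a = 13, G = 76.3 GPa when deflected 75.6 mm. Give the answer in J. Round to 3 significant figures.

k = Gd⁴/(8D³N_a) = (76.3×10³)(8.6⁴)/(8·92.0³·13) = 5.1537 N/mm
U = ½kδ² = 0.5 × 5.1537 × 75.6² = 14728 N·mm = 14.728 J

14.7 J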